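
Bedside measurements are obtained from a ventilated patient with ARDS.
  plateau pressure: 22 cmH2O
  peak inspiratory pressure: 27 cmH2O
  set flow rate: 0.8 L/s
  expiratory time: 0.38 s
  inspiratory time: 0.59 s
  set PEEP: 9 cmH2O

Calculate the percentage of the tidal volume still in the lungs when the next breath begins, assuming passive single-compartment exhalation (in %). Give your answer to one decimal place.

Vt = flow × Ti = 0.8 L/s × 0.59 s × 1000 mL/L = 472.0 mL.
R = (PIP − Pplat)/V̇ = (27 − 22) / 0.8 = 5.0/0.8 = 6.25 cmH2O·s/L.
C = Vt/(Pplat − PEEP) = 472.0 / (22 − 9) = 472.0/13.0 = 36.308 mL/cmH2O.
τ = R × C = 6.25 × 0.03631 L/cmH2O = 0.2269 s.
Fraction remaining at end-expiration = e^(−Te/τ) = e^(−0.38/0.2269) = 0.1874 → 18.74%.

18.7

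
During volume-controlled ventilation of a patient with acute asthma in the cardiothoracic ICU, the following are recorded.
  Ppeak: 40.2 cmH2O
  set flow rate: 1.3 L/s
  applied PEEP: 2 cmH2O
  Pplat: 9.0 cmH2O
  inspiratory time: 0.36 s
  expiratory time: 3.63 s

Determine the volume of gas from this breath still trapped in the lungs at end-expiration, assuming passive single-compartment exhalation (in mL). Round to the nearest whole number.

49

Vt = flow × Ti = 1.3 L/s × 0.36 s × 1000 mL/L = 468.0 mL.
R = (PIP − Pplat)/V̇ = (40.2 − 9.0) / 1.3 = 31.2/1.3 = 24.0 cmH2O·s/L.
C = Vt/(Pplat − PEEP) = 468.0 / (9.0 − 2) = 468.0/7.0 = 66.857 mL/cmH2O.
τ = R × C = 24.0 × 0.06686 L/cmH2O = 1.605 s.
Fraction remaining = e^(−Te/τ) = e^(−3.63/1.605) = 0.1042.
Trapped volume = 468.0 × 0.1042 = 48.766 mL.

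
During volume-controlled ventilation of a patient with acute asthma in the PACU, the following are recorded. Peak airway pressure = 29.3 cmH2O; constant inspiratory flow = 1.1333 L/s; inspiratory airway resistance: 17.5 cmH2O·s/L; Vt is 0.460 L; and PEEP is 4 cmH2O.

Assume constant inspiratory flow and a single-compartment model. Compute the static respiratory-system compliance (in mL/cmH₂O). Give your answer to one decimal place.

84.1

Equation of motion (constant flow): PIP = Vt/C + R·V̇ + PEEP.
Vt/C = PIP − R·V̇ − PEEP = 29.3 − 17.5×1.1333 − 4 = 29.3 − 19.833 − 4 = 5.467 cmH2O.
C = Vt / 5.467 = 460 / 5.467 = 84.141 mL/cmH2O.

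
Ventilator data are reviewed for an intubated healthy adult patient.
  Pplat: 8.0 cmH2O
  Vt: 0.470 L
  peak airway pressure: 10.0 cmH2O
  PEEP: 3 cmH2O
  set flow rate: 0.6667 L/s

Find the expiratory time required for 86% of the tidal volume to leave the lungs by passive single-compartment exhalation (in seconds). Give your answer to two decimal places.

R = (PIP − Pplat)/V̇ = (10.0 − 8.0) / 0.6667 = 2.0/0.6667 = 3.0 cmH2O·s/L.
C = Vt/(Pplat − PEEP) = 470.0 / (8.0 − 3) = 470.0/5.0 = 94.0 mL/cmH2O.
τ = R × C = 3.0 × 0.094 L/cmH2O = 0.282 s.
t = −τ·ln(1 − 0.86) = −0.282·ln(0.14) = 0.5544 s.

0.55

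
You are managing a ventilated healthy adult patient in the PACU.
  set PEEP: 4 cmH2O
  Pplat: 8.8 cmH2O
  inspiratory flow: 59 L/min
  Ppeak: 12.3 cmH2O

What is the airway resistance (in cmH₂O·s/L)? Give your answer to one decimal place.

Flow: 59 L/min ÷ 60 = 0.9833 L/s.
Raw = (PIP − Pplat) / flow = (12.3 − 8.8) / 0.9833 = 3.5 / 0.9833 = 3.559 cmH2O·s/L.

3.6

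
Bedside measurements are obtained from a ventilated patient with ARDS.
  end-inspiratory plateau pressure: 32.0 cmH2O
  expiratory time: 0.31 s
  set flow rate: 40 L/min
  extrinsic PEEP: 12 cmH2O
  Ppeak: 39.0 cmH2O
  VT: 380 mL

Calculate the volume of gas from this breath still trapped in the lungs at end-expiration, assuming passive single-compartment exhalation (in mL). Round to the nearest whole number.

80

Flow: 40 L/min ÷ 60 = 0.6667 L/s.
R = (PIP − Pplat)/V̇ = (39.0 − 32.0) / 0.6667 = 7.0/0.6667 = 10.499 cmH2O·s/L.
C = Vt/(Pplat − PEEP) = 380.0 / (32.0 − 12) = 380.0/20.0 = 19.0 mL/cmH2O.
τ = R × C = 10.499 × 0.019 L/cmH2O = 0.1995 s.
Fraction remaining = e^(−Te/τ) = e^(−0.31/0.1995) = 0.2114.
Trapped volume = 380.0 × 0.2114 = 80.332 mL.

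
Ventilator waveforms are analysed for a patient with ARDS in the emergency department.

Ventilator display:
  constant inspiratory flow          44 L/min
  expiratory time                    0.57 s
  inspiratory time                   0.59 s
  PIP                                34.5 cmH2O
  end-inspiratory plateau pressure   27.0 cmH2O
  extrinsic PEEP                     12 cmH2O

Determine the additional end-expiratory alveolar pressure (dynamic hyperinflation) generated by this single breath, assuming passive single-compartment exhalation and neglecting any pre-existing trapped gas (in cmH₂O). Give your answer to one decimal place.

2.2

Flow: 44 L/min ÷ 60 = 0.7333 L/s.
Vt = flow × Ti = 0.7333 L/s × 0.59 s × 1000 mL/L = 432.65 mL.
R = (PIP − Pplat)/V̇ = (34.5 − 27.0) / 0.7333 = 7.5/0.7333 = 10.228 cmH2O·s/L.
C = Vt/(Pplat − PEEP) = 432.65 / (27.0 − 12) = 432.65/15.0 = 28.843 mL/cmH2O.
τ = R × C = 10.228 × 0.02884 L/cmH2O = 0.295 s.
Fraction remaining = e^(−Te/τ) = e^(−0.57/0.295) = 0.1448; trapped volume = 432.65 × 0.1448 = 62.648 mL.
Additional alveolar pressure from trapping ≈ V_trapped / C = 62.648 / 28.843 = 2.172 cmH2O.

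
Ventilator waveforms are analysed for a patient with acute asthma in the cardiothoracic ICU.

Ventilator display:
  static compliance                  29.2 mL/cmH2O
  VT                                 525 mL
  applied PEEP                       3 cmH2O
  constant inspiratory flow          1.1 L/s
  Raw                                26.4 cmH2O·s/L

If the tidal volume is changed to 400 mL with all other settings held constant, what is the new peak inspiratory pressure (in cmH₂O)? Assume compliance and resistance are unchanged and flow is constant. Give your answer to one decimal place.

PIP = Vt/C + R·V̇ + PEEP (constant-flow equation of motion).
Only the elastic term changes: ΔPIP = ΔVt / C = (400 − 525) / 29.2 = -4.281 cmH2O.
Original PIP = 525/29.2 + 26.4×1.1 + 3 = 50.019 cmH2O; new PIP = 50.019 + (-4.281) = 45.738 cmH2O.

45.7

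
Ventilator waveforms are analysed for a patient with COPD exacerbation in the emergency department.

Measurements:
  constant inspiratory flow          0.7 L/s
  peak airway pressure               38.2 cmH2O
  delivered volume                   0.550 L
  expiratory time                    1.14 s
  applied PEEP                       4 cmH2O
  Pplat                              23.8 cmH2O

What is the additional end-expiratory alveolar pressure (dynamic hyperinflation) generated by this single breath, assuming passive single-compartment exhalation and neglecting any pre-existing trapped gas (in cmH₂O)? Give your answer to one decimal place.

2.7

R = (PIP − Pplat)/V̇ = (38.2 − 23.8) / 0.7 = 14.4/0.7 = 20.571 cmH2O·s/L.
C = Vt/(Pplat − PEEP) = 550.0 / (23.8 − 4) = 550.0/19.8 = 27.778 mL/cmH2O.
τ = R × C = 20.571 × 0.02778 L/cmH2O = 0.5715 s.
Fraction remaining = e^(−Te/τ) = e^(−1.14/0.5715) = 0.136; trapped volume = 550.0 × 0.136 = 74.8 mL.
Additional alveolar pressure from trapping ≈ V_trapped / C = 74.8 / 27.778 = 2.693 cmH2O.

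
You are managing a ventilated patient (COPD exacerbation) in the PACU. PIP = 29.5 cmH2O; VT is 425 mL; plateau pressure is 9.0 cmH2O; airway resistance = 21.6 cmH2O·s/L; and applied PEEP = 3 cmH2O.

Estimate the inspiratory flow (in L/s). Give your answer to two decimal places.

flow = (PIP − Pplat) / Raw = 20.5 / 21.6 = 0.9491 L/s.

0.95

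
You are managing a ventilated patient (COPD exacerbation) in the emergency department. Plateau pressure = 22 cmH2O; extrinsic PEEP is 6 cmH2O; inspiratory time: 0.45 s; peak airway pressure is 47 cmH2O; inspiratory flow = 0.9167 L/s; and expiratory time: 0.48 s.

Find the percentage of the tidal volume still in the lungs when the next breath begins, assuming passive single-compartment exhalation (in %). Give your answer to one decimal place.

Vt = flow × Ti = 0.9167 L/s × 0.45 s × 1000 mL/L = 412.52 mL.
R = (PIP − Pplat)/V̇ = (47 − 22) / 0.9167 = 25.0/0.9167 = 27.272 cmH2O·s/L.
C = Vt/(Pplat − PEEP) = 412.52 / (22 − 6) = 412.52/16.0 = 25.783 mL/cmH2O.
τ = R × C = 27.272 × 0.02578 L/cmH2O = 0.7031 s.
Fraction remaining at end-expiration = e^(−Te/τ) = e^(−0.48/0.7031) = 0.5053 → 50.53%.

50.5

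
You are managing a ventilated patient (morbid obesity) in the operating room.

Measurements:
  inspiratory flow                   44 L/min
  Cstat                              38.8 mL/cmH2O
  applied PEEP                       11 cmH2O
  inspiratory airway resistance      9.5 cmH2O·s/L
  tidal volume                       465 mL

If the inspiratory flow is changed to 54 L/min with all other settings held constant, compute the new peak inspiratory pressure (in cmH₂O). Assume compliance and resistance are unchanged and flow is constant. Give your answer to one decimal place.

31.5

Flow: 44 L/min ÷ 60 = 0.7333 L/s.
New flow: 54 L/min ÷ 60 = 0.9 L/s.
PIP = Vt/C + R·V̇ + PEEP (constant-flow equation of motion).
Only the resistive term changes: ΔPIP = R × ΔV̇ = 9.5 × (0.9 − 0.7333) = 9.5 × 0.1667 = 1.584 cmH2O.
Original PIP = 465/38.8 + 9.5×0.7333 + 11 = 29.951 cmH2O; new PIP = 29.951 + (1.584) = 31.535 cmH2O.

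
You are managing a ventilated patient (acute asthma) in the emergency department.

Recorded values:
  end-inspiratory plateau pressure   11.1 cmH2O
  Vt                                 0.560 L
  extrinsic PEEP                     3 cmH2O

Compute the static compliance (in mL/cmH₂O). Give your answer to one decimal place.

69.1

Cstat = Vt / (Pplat − PEEP) = 560 / (11.1 − 3) = 560 / 8.1 = 69.136 mL/cmH2O.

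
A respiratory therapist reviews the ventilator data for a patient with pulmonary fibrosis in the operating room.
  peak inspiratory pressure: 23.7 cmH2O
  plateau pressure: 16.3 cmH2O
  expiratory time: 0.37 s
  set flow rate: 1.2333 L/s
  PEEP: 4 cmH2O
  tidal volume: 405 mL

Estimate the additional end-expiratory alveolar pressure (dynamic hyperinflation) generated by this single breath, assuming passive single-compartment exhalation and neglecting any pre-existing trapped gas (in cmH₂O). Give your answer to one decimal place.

1.9

R = (PIP − Pplat)/V̇ = (23.7 − 16.3) / 1.2333 = 7.4/1.2333 = 6.0 cmH2O·s/L.
C = Vt/(Pplat − PEEP) = 405.0 / (16.3 − 4) = 405.0/12.3 = 32.927 mL/cmH2O.
τ = R × C = 6.0 × 0.03293 L/cmH2O = 0.1976 s.
Fraction remaining = e^(−Te/τ) = e^(−0.37/0.1976) = 0.1537; trapped volume = 405.0 × 0.1537 = 62.249 mL.
Additional alveolar pressure from trapping ≈ V_trapped / C = 62.249 / 32.927 = 1.891 cmH2O.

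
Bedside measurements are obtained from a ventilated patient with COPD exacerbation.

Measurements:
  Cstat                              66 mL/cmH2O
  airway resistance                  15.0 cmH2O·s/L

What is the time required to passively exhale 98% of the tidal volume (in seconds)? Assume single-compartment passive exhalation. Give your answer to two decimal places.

3.87

τ = R × C = 15.0 × 66 mL/cmH2O = 15.0 × 0.066 L/cmH2O = 0.99 s.
Exhaled fraction f = 1 − e^(−t/τ) → t = −τ·ln(1 − f) = −0.99·ln(0.02) = 3.873 s.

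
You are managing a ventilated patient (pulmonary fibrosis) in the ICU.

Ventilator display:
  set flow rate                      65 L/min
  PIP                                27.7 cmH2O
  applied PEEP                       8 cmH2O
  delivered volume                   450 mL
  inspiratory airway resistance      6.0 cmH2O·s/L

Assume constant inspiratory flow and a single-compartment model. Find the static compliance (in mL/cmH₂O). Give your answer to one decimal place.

Flow: 65 L/min ÷ 60 = 1.0833 L/s.
Equation of motion (constant flow): PIP = Vt/C + R·V̇ + PEEP.
Vt/C = PIP − R·V̇ − PEEP = 27.7 − 6.0×1.0833 − 8 = 27.7 − 6.5 − 8 = 13.2 cmH2O.
C = Vt / 13.2 = 450 / 13.2 = 34.091 mL/cmH2O.

34.1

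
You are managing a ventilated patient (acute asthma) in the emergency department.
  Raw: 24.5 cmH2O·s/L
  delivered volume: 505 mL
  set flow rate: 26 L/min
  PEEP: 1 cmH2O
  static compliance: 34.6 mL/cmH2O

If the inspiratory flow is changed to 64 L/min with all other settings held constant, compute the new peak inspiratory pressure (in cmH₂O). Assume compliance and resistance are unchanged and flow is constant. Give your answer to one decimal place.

Flow: 26 L/min ÷ 60 = 0.4333 L/s.
New flow: 64 L/min ÷ 60 = 1.0667 L/s.
PIP = Vt/C + R·V̇ + PEEP (constant-flow equation of motion).
Only the resistive term changes: ΔPIP = R × ΔV̇ = 24.5 × (1.0667 − 0.4333) = 24.5 × 0.6334 = 15.518 cmH2O.
Original PIP = 505/34.6 + 24.5×0.4333 + 1 = 26.211 cmH2O; new PIP = 26.211 + (15.518) = 41.729 cmH2O.

41.7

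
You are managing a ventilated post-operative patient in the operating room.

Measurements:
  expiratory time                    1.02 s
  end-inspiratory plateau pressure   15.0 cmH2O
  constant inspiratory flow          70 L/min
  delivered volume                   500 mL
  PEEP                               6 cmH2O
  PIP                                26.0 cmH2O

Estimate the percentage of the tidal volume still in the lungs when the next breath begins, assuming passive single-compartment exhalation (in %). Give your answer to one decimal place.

14.3

Flow: 70 L/min ÷ 60 = 1.1667 L/s.
R = (PIP − Pplat)/V̇ = (26.0 − 15.0) / 1.1667 = 11.0/1.1667 = 9.428 cmH2O·s/L.
C = Vt/(Pplat − PEEP) = 500.0 / (15.0 − 6) = 500.0/9.0 = 55.556 mL/cmH2O.
τ = R × C = 9.428 × 0.05556 L/cmH2O = 0.5238 s.
Fraction remaining at end-expiration = e^(−Te/τ) = e^(−1.02/0.5238) = 0.1427 → 14.27%.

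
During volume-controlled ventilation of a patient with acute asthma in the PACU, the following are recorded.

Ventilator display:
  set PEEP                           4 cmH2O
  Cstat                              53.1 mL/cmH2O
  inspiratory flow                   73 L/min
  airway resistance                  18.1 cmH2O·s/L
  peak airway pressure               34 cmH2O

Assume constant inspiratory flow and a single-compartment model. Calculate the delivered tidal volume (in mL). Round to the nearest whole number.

424

Flow: 73 L/min ÷ 60 = 1.2167 L/s.
Equation of motion (constant flow): PIP = Vt/C + R·V̇ + PEEP.
Vt/C = PIP − R·V̇ − PEEP = 34 − 22.022 − 4 = 7.978 cmH2O.
Vt = C × 7.978 = 53.1 × 7.978 = 423.63 mL.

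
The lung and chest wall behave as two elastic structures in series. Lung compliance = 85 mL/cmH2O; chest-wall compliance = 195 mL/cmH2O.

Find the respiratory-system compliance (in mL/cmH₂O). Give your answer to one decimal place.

Lung and chest wall are elastances in series: 1/Crs = 1/CL + 1/Ccw.
1/Crs = 1/85 + 1/195 = 0.01689.
Crs = 59.207 mL/cmH2O.

59.2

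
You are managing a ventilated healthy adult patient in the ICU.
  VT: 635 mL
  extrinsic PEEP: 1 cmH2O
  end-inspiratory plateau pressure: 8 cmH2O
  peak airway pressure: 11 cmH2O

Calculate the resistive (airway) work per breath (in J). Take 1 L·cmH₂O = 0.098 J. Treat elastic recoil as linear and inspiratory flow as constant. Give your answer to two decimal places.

0.19

With constant inspiratory flow the resistive pressure is constant at PIP − Pplat = 11 − 8 = 3.0 cmH2O, so resistive work = 3.0 × 0.635 = 1.905 L·cmH2O.
× 0.098 J/(L·cmH2O) → 0.1867 J.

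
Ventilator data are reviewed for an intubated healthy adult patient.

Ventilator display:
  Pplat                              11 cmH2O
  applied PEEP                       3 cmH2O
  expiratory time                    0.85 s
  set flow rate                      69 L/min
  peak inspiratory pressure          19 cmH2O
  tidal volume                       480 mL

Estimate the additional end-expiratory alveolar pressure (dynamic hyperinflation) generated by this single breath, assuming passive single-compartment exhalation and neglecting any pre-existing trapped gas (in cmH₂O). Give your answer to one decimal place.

1.0

Flow: 69 L/min ÷ 60 = 1.15 L/s.
R = (PIP − Pplat)/V̇ = (19 − 11) / 1.15 = 8.0/1.15 = 6.957 cmH2O·s/L.
C = Vt/(Pplat − PEEP) = 480.0 / (11 − 3) = 480.0/8.0 = 60.0 mL/cmH2O.
τ = R × C = 6.957 × 0.06 L/cmH2O = 0.4174 s.
Fraction remaining = e^(−Te/τ) = e^(−0.85/0.4174) = 0.1305; trapped volume = 480.0 × 0.1305 = 62.64 mL.
Additional alveolar pressure from trapping ≈ V_trapped / C = 62.64 / 60.0 = 1.044 cmH2O.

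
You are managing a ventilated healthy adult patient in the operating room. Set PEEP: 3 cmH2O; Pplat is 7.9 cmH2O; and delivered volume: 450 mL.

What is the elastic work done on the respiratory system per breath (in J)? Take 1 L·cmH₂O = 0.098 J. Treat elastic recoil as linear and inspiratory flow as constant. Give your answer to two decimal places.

0.11

Elastic work ≈ ½ × (Pplat − PEEP) × Vt = 0.5 × (7.9 − 3) × 0.450 L = 0.5 × 4.9 × 0.450 = 1.103 L·cmH2O.
× 0.098 J/(L·cmH2O) → 0.1081 J.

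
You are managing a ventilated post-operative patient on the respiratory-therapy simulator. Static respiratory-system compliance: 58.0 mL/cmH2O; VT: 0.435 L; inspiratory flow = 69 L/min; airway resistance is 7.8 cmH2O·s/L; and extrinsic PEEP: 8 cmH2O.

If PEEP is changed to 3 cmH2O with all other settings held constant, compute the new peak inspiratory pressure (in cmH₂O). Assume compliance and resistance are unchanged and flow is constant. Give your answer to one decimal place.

Flow: 69 L/min ÷ 60 = 1.15 L/s.
PIP = Vt/C + R·V̇ + PEEP (constant-flow equation of motion).
Only the baseline term changes: ΔPIP = ΔPEEP = 3 − 8 = -5.0 cmH2O.
Original PIP = 435/58.0 + 7.8×1.15 + 8 = 24.47 cmH2O; new PIP = 24.47 + (-5.0) = 19.47 cmH2O.

19.5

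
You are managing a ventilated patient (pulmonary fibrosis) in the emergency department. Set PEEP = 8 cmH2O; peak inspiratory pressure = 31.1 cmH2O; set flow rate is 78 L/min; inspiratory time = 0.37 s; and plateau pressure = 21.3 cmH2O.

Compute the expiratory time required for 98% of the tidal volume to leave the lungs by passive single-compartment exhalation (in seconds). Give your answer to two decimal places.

1.07

Flow: 78 L/min ÷ 60 = 1.3 L/s.
Vt = flow × Ti = 1.3 L/s × 0.37 s × 1000 mL/L = 481.0 mL.
R = (PIP − Pplat)/V̇ = (31.1 − 21.3) / 1.3 = 9.8/1.3 = 7.538 cmH2O·s/L.
C = Vt/(Pplat − PEEP) = 481.0 / (21.3 − 8) = 481.0/13.3 = 36.165 mL/cmH2O.
τ = R × C = 7.538 × 0.03617 L/cmH2O = 0.2726 s.
t = −τ·ln(1 − 0.98) = −0.2726·ln(0.02) = 1.066 s.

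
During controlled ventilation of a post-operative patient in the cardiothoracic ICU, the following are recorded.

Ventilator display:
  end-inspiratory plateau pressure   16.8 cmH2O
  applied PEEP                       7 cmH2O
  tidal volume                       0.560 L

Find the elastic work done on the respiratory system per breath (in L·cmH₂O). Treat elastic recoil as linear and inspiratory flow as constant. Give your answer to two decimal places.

Elastic work ≈ ½ × (Pplat − PEEP) × Vt = 0.5 × (16.8 − 7) × 0.560 L = 0.5 × 9.8 × 0.560 = 2.744 L·cmH2O.

2.74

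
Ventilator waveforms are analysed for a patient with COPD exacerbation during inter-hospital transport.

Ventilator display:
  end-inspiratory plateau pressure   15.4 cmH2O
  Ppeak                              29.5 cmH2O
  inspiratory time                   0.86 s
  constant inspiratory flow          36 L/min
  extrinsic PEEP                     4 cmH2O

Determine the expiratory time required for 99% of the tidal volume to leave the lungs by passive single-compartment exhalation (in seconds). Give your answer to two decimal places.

4.90

Flow: 36 L/min ÷ 60 = 0.6 L/s.
Vt = flow × Ti = 0.6 L/s × 0.86 s × 1000 mL/L = 516.0 mL.
R = (PIP − Pplat)/V̇ = (29.5 − 15.4) / 0.6 = 14.1/0.6 = 23.5 cmH2O·s/L.
C = Vt/(Pplat − PEEP) = 516.0 / (15.4 − 4) = 516.0/11.4 = 45.263 mL/cmH2O.
τ = R × C = 23.5 × 0.04526 L/cmH2O = 1.064 s.
t = −τ·ln(1 − 0.99) = −1.064·ln(0.01) = 4.9 s.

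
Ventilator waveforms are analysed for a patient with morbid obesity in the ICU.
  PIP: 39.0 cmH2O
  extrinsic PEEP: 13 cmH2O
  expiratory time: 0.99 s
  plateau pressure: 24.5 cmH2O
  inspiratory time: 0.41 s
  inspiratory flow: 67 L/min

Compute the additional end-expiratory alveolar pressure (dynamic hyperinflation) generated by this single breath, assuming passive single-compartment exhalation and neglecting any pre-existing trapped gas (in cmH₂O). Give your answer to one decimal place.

Flow: 67 L/min ÷ 60 = 1.1167 L/s.
Vt = flow × Ti = 1.1167 L/s × 0.41 s × 1000 mL/L = 457.85 mL.
R = (PIP − Pplat)/V̇ = (39.0 − 24.5) / 1.1167 = 14.5/1.1167 = 12.985 cmH2O·s/L.
C = Vt/(Pplat − PEEP) = 457.85 / (24.5 − 13) = 457.85/11.5 = 39.813 mL/cmH2O.
τ = R × C = 12.985 × 0.03981 L/cmH2O = 0.5169 s.
Fraction remaining = e^(−Te/τ) = e^(−0.99/0.5169) = 0.1473; trapped volume = 457.85 × 0.1473 = 67.441 mL.
Additional alveolar pressure from trapping ≈ V_trapped / C = 67.441 / 39.813 = 1.694 cmH2O.

1.7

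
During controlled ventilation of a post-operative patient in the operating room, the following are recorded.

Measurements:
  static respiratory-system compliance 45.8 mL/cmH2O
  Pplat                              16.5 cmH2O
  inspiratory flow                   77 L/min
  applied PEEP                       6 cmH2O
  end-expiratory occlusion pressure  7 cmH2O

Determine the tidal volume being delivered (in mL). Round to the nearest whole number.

End-expiratory occlusion gives total PEEP = 7 cmH2O (intrinsic PEEP = 7 − 6 = 1). Use total PEEP for the elastic gradient.
Vt = Cstat × (Pplat − PEEPtotal) = 45.8 × (16.5 − 7) = 45.8 × 9.5 = 435.1 mL.

435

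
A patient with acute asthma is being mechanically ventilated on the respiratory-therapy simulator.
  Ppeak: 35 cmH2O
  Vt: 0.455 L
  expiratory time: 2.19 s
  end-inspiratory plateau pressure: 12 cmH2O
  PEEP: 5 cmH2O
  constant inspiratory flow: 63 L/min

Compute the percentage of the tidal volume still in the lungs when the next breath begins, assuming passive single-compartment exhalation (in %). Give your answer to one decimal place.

Flow: 63 L/min ÷ 60 = 1.05 L/s.
R = (PIP − Pplat)/V̇ = (35 − 12) / 1.05 = 23.0/1.05 = 21.905 cmH2O·s/L.
C = Vt/(Pplat − PEEP) = 455.0 / (12 − 5) = 455.0/7.0 = 65.0 mL/cmH2O.
τ = R × C = 21.905 × 0.065 L/cmH2O = 1.424 s.
Fraction remaining at end-expiration = e^(−Te/τ) = e^(−2.19/1.424) = 0.2148 → 21.48%.

21.5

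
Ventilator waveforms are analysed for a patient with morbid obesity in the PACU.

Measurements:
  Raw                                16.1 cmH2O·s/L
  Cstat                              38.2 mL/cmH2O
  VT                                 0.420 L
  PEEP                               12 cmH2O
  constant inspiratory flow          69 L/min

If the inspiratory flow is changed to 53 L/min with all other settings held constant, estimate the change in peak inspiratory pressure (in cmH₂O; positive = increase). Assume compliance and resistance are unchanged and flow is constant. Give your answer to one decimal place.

Flow: 69 L/min ÷ 60 = 1.15 L/s.
New flow: 53 L/min ÷ 60 = 0.8833 L/s.
PIP = Vt/C + R·V̇ + PEEP (constant-flow equation of motion).
Only the resistive term changes: ΔPIP = R × ΔV̇ = 16.1 × (0.8833 − 1.15) = 16.1 × -0.2667 = -4.294 cmH2O.

-4.3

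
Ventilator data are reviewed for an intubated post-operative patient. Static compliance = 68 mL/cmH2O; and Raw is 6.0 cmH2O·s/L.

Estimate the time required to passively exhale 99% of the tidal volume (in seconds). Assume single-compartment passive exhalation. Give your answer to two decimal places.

1.88

τ = R × C = 6.0 × 68 mL/cmH2O = 6.0 × 0.068 L/cmH2O = 0.408 s.
Exhaled fraction f = 1 − e^(−t/τ) → t = −τ·ln(1 − f) = −0.408·ln(0.01) = 1.879 s.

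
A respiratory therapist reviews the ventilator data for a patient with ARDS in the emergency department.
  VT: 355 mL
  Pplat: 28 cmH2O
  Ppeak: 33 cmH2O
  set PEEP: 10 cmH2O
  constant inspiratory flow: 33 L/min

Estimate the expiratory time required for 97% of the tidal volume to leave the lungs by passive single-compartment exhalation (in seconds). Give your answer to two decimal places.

Flow: 33 L/min ÷ 60 = 0.55 L/s.
R = (PIP − Pplat)/V̇ = (33 − 28) / 0.55 = 5.0/0.55 = 9.091 cmH2O·s/L.
C = Vt/(Pplat − PEEP) = 355.0 / (28 − 10) = 355.0/18.0 = 19.722 mL/cmH2O.
τ = R × C = 9.091 × 0.01972 L/cmH2O = 0.1793 s.
t = −τ·ln(1 − 0.97) = −0.1793·ln(0.03) = 0.6287 s.

0.63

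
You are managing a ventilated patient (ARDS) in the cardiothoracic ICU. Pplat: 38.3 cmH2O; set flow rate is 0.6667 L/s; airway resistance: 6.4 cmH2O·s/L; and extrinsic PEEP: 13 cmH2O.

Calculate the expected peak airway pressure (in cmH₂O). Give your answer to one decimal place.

42.6

PIP = Pplat + Raw × flow = 38.3 + 6.4 × 0.6667 = 38.3 + 4.267 = 42.567 cmH2O.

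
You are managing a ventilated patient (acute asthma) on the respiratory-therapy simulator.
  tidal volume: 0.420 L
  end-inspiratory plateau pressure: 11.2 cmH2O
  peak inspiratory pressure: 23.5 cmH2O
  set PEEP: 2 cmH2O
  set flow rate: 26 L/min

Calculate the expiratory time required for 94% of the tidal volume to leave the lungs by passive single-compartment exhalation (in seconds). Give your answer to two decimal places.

Flow: 26 L/min ÷ 60 = 0.4333 L/s.
R = (PIP − Pplat)/V̇ = (23.5 − 11.2) / 0.4333 = 12.3/0.4333 = 28.387 cmH2O·s/L.
C = Vt/(Pplat − PEEP) = 420.0 / (11.2 − 2) = 420.0/9.2 = 45.652 mL/cmH2O.
τ = R × C = 28.387 × 0.04565 L/cmH2O = 1.296 s.
t = −τ·ln(1 − 0.94) = −1.296·ln(0.06) = 3.646 s.

3.65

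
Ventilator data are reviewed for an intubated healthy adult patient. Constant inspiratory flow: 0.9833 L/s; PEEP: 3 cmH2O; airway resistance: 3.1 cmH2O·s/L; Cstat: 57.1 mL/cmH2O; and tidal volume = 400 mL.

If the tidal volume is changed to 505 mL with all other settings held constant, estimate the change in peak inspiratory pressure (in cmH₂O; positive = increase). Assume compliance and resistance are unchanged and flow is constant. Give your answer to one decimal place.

1.8

PIP = Vt/C + R·V̇ + PEEP (constant-flow equation of motion).
Only the elastic term changes: ΔPIP = ΔVt / C = (505 − 400) / 57.1 = 1.839 cmH2O.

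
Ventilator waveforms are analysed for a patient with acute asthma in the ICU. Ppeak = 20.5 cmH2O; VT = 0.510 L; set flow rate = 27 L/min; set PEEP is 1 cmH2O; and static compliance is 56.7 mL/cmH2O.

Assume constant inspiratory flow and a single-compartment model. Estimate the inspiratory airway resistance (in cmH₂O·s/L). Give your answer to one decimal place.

23.3

Flow: 27 L/min ÷ 60 = 0.45 L/s.
Equation of motion (constant flow): PIP = Vt/C + R·V̇ + PEEP.
R·V̇ = PIP − Vt/C − PEEP = 20.5 − 510/56.7 − 1 = 20.5 − 8.995 − 1 = 10.505 cmH2O.
R = 10.505 / 0.45 = 23.344 cmH2O·s/L.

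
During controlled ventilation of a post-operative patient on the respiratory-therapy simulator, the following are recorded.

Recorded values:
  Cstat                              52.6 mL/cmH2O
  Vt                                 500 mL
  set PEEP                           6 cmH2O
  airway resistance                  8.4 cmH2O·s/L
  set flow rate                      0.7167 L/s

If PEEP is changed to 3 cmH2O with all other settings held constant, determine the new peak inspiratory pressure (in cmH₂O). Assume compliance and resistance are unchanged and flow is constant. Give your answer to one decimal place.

18.5

PIP = Vt/C + R·V̇ + PEEP (constant-flow equation of motion).
Only the baseline term changes: ΔPIP = ΔPEEP = 3 − 6 = -3.0 cmH2O.
Original PIP = 500/52.6 + 8.4×0.7167 + 6 = 21.526 cmH2O; new PIP = 21.526 + (-3.0) = 18.526 cmH2O.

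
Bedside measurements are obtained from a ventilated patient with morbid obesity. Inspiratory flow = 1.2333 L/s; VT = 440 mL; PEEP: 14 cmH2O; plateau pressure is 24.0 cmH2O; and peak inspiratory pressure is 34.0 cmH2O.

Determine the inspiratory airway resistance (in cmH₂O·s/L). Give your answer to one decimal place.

Raw = (PIP − Pplat) / flow = (34.0 − 24.0) / 1.2333 = 10.0 / 1.2333 = 8.108 cmH2O·s/L.

8.1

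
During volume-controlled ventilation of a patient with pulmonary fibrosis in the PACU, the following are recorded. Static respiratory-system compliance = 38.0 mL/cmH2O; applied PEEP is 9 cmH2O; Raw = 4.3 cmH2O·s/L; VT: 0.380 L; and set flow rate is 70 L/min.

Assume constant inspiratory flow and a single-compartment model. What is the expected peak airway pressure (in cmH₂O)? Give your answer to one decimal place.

Flow: 70 L/min ÷ 60 = 1.1667 L/s.
Equation of motion (constant flow): PIP = Vt/C + R·V̇ + PEEP.
PIP = 380/38.0 + 4.3×1.1667 + 9 = 10.0 + 5.017 + 9 = 24.017 cmH2O.

24.0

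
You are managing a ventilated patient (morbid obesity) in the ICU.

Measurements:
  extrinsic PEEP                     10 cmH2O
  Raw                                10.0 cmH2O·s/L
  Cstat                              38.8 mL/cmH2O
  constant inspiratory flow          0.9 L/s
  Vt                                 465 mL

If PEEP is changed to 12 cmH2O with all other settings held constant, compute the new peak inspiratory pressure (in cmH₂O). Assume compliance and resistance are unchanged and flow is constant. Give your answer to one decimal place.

33.0

PIP = Vt/C + R·V̇ + PEEP (constant-flow equation of motion).
Only the baseline term changes: ΔPIP = ΔPEEP = 12 − 10 = 2.0 cmH2O.
Original PIP = 465/38.8 + 10.0×0.9 + 10 = 30.985 cmH2O; new PIP = 30.985 + (2.0) = 32.985 cmH2O.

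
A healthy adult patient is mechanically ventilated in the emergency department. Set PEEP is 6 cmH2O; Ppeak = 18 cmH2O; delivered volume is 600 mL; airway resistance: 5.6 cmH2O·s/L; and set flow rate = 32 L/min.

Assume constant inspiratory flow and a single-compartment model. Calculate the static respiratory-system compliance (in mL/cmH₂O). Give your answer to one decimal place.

Flow: 32 L/min ÷ 60 = 0.5333 L/s.
Equation of motion (constant flow): PIP = Vt/C + R·V̇ + PEEP.
Vt/C = PIP − R·V̇ − PEEP = 18 − 5.6×0.5333 − 6 = 18 − 2.986 − 6 = 9.014 cmH2O.
C = Vt / 9.014 = 600 / 9.014 = 66.563 mL/cmH2O.

66.6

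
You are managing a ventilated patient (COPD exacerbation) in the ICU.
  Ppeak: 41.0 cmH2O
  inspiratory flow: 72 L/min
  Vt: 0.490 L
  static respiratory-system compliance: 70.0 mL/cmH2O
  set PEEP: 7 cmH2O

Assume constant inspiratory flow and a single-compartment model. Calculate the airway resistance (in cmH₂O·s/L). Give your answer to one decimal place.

22.5

Flow: 72 L/min ÷ 60 = 1.2 L/s.
Equation of motion (constant flow): PIP = Vt/C + R·V̇ + PEEP.
R·V̇ = PIP − Vt/C − PEEP = 41.0 − 490/70.0 − 7 = 41.0 − 7.0 − 7 = 27.0 cmH2O.
R = 27.0 / 1.2 = 22.5 cmH2O·s/L.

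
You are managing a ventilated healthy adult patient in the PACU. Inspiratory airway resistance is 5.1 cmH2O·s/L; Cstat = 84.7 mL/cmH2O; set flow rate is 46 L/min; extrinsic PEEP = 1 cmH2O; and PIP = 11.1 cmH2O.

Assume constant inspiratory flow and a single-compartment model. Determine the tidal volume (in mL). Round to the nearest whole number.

Flow: 46 L/min ÷ 60 = 0.7667 L/s.
Equation of motion (constant flow): PIP = Vt/C + R·V̇ + PEEP.
Vt/C = PIP − R·V̇ − PEEP = 11.1 − 3.91 − 1 = 6.19 cmH2O.
Vt = C × 6.19 = 84.7 × 6.19 = 524.29 mL.

524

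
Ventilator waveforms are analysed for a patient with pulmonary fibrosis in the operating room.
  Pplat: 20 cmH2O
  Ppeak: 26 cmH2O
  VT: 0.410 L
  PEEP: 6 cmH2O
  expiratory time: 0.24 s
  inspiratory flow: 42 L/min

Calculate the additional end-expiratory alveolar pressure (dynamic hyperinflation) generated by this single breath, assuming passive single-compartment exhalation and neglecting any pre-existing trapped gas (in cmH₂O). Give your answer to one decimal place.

Flow: 42 L/min ÷ 60 = 0.7 L/s.
R = (PIP − Pplat)/V̇ = (26 − 20) / 0.7 = 6.0/0.7 = 8.571 cmH2O·s/L.
C = Vt/(Pplat − PEEP) = 410.0 / (20 − 6) = 410.0/14.0 = 29.286 mL/cmH2O.
τ = R × C = 8.571 × 0.02929 L/cmH2O = 0.251 s.
Fraction remaining = e^(−Te/τ) = e^(−0.24/0.251) = 0.3844; trapped volume = 410.0 × 0.3844 = 157.6 mL.
Additional alveolar pressure from trapping ≈ V_trapped / C = 157.6 / 29.286 = 5.381 cmH2O.

5.4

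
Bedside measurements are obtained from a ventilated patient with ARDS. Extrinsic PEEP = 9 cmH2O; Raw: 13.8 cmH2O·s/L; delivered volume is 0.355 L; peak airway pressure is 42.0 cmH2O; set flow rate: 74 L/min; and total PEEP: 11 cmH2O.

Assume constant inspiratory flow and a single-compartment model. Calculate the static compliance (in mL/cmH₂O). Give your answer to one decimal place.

25.4

Flow: 74 L/min ÷ 60 = 1.2333 L/s.
Total PEEP = 11 cmH2O (set 9 + intrinsic 2); this is the baseline alveolar pressure.
Equation of motion (constant flow): PIP = Vt/C + R·V̇ + PEEP.
Vt/C = PIP − R·V̇ − PEEP = 42.0 − 13.8×1.2333 − 11 = 42.0 − 17.02 − 11 = 13.98 cmH2O.
C = Vt / 13.98 = 355 / 13.98 = 25.393 mL/cmH2O.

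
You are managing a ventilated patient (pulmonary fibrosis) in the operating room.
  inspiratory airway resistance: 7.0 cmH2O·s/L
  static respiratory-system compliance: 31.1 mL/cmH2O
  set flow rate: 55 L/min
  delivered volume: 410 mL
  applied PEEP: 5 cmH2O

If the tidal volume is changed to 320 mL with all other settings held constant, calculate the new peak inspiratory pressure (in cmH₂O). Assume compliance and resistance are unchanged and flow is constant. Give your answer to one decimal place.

21.7

Flow: 55 L/min ÷ 60 = 0.9167 L/s.
PIP = Vt/C + R·V̇ + PEEP (constant-flow equation of motion).
Only the elastic term changes: ΔPIP = ΔVt / C = (320 − 410) / 31.1 = -2.894 cmH2O.
Original PIP = 410/31.1 + 7.0×0.9167 + 5 = 24.6 cmH2O; new PIP = 24.6 + (-2.894) = 21.706 cmH2O.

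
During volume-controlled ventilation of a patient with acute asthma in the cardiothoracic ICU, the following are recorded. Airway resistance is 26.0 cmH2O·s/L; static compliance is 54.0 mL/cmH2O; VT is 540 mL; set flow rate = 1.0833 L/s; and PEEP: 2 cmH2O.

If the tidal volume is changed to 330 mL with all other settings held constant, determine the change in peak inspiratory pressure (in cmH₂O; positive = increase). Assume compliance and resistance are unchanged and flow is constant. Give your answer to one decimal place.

PIP = Vt/C + R·V̇ + PEEP (constant-flow equation of motion).
Only the elastic term changes: ΔPIP = ΔVt / C = (330 − 540) / 54.0 = -3.889 cmH2O.

-3.9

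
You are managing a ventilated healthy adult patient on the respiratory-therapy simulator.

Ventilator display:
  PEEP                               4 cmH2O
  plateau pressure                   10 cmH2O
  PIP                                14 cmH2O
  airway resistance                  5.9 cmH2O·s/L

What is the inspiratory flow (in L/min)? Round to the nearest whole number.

41

flow = (PIP − Pplat) / Raw = (14 − 10) / 5.9 = 0.678 L/s × 60 = 40.68 L/min.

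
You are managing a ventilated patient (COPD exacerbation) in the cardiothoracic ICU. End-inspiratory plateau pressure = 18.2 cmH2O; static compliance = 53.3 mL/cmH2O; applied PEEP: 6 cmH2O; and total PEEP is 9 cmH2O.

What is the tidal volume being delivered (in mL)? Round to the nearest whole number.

490

End-expiratory occlusion gives total PEEP = 9 cmH2O (intrinsic PEEP = 9 − 6 = 3). Use total PEEP for the elastic gradient.
Vt = Cstat × (Pplat − PEEPtotal) = 53.3 × (18.2 − 9) = 53.3 × 9.2 = 490.36 mL.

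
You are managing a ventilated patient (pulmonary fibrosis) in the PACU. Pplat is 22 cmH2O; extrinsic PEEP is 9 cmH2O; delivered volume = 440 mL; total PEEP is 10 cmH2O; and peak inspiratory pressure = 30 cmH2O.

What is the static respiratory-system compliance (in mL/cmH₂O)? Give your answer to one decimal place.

36.7

End-expiratory occlusion gives total PEEP = 10 cmH2O (intrinsic PEEP = 10 − 9 = 1). Use total PEEP for the elastic gradient.
Cstat = Vt / (Pplat − PEEPtotal) = 440 / (22 − 10) = 440 / 12.0 = 36.667 mL/cmH2O.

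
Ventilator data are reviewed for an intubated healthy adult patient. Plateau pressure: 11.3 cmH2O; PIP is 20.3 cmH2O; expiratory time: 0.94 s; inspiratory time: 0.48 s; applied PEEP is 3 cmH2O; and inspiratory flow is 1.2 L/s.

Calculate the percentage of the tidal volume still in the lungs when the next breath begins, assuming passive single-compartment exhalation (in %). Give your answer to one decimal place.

Vt = flow × Ti = 1.2 L/s × 0.48 s × 1000 mL/L = 576.0 mL.
R = (PIP − Pplat)/V̇ = (20.3 − 11.3) / 1.2 = 9.0/1.2 = 7.5 cmH2O·s/L.
C = Vt/(Pplat − PEEP) = 576.0 / (11.3 − 3) = 576.0/8.3 = 69.398 mL/cmH2O.
τ = R × C = 7.5 × 0.0694 L/cmH2O = 0.5205 s.
Fraction remaining at end-expiration = e^(−Te/τ) = e^(−0.94/0.5205) = 0.1643 → 16.43%.

16.4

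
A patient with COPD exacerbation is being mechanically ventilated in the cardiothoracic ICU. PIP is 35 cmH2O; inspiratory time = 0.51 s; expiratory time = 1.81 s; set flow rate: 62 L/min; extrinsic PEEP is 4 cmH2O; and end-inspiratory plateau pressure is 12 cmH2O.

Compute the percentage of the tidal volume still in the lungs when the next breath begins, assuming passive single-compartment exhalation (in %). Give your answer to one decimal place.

29.1

Flow: 62 L/min ÷ 60 = 1.0333 L/s.
Vt = flow × Ti = 1.0333 L/s × 0.51 s × 1000 mL/L = 526.98 mL.
R = (PIP − Pplat)/V̇ = (35 − 12) / 1.0333 = 23.0/1.0333 = 22.259 cmH2O·s/L.
C = Vt/(Pplat − PEEP) = 526.98 / (12 − 4) = 526.98/8.0 = 65.873 mL/cmH2O.
τ = R × C = 22.259 × 0.06587 L/cmH2O = 1.466 s.
Fraction remaining at end-expiration = e^(−Te/τ) = e^(−1.81/1.466) = 0.2909 → 29.09%.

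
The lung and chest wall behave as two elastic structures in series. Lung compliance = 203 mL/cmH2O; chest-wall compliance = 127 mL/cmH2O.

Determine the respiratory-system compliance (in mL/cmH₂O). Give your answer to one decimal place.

78.1

Lung and chest wall are elastances in series: 1/Crs = 1/CL + 1/Ccw.
1/Crs = 1/203 + 1/127 = 0.0128.
Crs = 78.125 mL/cmH2O.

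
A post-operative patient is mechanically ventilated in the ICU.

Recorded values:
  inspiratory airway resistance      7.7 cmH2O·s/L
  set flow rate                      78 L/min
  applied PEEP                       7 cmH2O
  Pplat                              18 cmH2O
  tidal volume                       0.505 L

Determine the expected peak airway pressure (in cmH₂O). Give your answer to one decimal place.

28.0

Flow: 78 L/min ÷ 60 = 1.3 L/s.
PIP = Pplat + Raw × flow = 18 + 7.7 × 1.3 = 18 + 10.01 = 28.01 cmH2O.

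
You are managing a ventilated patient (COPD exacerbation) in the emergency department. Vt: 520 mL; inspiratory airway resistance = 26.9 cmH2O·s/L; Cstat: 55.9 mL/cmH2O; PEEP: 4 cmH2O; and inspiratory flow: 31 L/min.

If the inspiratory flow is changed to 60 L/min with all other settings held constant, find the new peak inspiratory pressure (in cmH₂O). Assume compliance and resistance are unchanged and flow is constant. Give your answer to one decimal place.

Flow: 31 L/min ÷ 60 = 0.5167 L/s.
New flow: 60 L/min ÷ 60 = 1 L/s.
PIP = Vt/C + R·V̇ + PEEP (constant-flow equation of motion).
Only the resistive term changes: ΔPIP = R × ΔV̇ = 26.9 × (1 − 0.5167) = 26.9 × 0.4833 = 13.001 cmH2O.
Original PIP = 520/55.9 + 26.9×0.5167 + 4 = 27.202 cmH2O; new PIP = 27.202 + (13.001) = 40.203 cmH2O.

40.2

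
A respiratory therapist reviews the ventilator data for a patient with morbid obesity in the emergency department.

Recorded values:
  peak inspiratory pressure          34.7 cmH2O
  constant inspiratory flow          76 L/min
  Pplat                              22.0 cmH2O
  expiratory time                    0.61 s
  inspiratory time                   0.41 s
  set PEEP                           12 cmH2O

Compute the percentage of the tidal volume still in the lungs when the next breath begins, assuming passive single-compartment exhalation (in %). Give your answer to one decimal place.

31.0

Flow: 76 L/min ÷ 60 = 1.2667 L/s.
Vt = flow × Ti = 1.2667 L/s × 0.41 s × 1000 mL/L = 519.35 mL.
R = (PIP − Pplat)/V̇ = (34.7 − 22.0) / 1.2667 = 12.7/1.2667 = 10.026 cmH2O·s/L.
C = Vt/(Pplat − PEEP) = 519.35 / (22.0 − 12) = 519.35/10.0 = 51.935 mL/cmH2O.
τ = R × C = 10.026 × 0.05194 L/cmH2O = 0.5208 s.
Fraction remaining at end-expiration = e^(−Te/τ) = e^(−0.61/0.5208) = 0.31 → 31.0%.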